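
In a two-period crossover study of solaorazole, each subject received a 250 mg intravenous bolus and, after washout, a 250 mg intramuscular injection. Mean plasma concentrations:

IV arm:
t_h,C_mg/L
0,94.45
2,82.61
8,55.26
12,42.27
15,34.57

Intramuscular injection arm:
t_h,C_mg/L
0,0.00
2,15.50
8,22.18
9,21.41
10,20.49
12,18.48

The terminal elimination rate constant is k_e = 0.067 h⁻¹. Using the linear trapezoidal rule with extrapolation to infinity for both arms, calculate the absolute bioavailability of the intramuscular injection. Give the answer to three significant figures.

F = 0.343

Trapezoidal AUC_0→15 (IV):
  [0→2]: (94.45+82.61)/2 × 2 = 177.06
  [2→8]: (82.61+55.26)/2 × 6 = 413.61
  [8→12]: (55.26+42.27)/2 × 4 = 195.06
  [12→15]: (42.27+34.57)/2 × 3 = 115.26
  Sum = 900.99 mg/L·h
IV tail: 34.57/0.067 = 515.970; AUC_iv,0→∞ = 900.99 + 515.970 = 1416.96 mg/L·h
Trapezoidal AUC_0→12 (intramuscular injection):
  [0→2]: (0.00+15.50)/2 × 2 = 15.5
  [2→8]: (15.50+22.18)/2 × 6 = 113.04
  [8→9]: (22.18+21.41)/2 × 1 = 21.795
  [9→10]: (21.41+20.49)/2 × 1 = 20.95
  [10→12]: (20.49+18.48)/2 × 2 = 38.97
  Sum = 210.255 mg/L·h
intramuscular injection tail: 18.48/0.067 = 275.821; AUC_ev,0→∞ = 210.255 + 275.821 = 486.076 mg/L·h
F = (AUC_ev/D_ev)/(AUC_iv/D_iv) = (486.076/250)/(1416.96/250) = 1.944304/5.66784 = 0.3430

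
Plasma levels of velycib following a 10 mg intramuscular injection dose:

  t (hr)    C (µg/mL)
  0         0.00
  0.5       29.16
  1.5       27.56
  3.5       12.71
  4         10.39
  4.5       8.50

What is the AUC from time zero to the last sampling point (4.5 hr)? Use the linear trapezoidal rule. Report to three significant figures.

AUC = 86.4 µg/mL·hr

Trapezoidal AUC_0→4.5:
  [0→0.5]: (0.00+29.16)/2 × 0.5 = 7.29
  [0.5→1.5]: (29.16+27.56)/2 × 1 = 28.36
  [1.5→3.5]: (27.56+12.71)/2 × 2 = 40.27
  [3.5→4]: (12.71+10.39)/2 × 0.5 = 5.775
  [4→4.5]: (10.39+8.50)/2 × 0.5 = 4.7225
  Sum = 86.4175 µg/mL·hr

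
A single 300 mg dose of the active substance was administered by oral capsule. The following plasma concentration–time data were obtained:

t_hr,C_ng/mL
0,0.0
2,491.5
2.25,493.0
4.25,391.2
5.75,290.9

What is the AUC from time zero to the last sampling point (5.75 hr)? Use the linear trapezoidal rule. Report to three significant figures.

AUC = 2010 ng/mL·hr

Trapezoidal AUC_0→5.75:
  [0→2]: (0.0+491.5)/2 × 2 = 491.5
  [2→2.25]: (491.5+493.0)/2 × 0.25 = 123.0625
  [2.25→4.25]: (493.0+391.2)/2 × 2 = 884.2
  [4.25→5.75]: (391.2+290.9)/2 × 1.5 = 511.575
  Sum = 2010.3375 ng/mL·hr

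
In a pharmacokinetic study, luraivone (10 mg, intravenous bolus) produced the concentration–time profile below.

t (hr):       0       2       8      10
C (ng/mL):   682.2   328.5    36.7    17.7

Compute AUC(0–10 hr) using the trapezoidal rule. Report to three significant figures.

Trapezoidal AUC_0→10:
  [0→2]: (682.2+328.5)/2 × 2 = 1010.7
  [2→8]: (328.5+36.7)/2 × 6 = 1095.6
  [8→10]: (36.7+17.7)/2 × 2 = 54.4
  Sum = 2160.7 ng/mL·hr

AUC = 2160 ng/mL·hr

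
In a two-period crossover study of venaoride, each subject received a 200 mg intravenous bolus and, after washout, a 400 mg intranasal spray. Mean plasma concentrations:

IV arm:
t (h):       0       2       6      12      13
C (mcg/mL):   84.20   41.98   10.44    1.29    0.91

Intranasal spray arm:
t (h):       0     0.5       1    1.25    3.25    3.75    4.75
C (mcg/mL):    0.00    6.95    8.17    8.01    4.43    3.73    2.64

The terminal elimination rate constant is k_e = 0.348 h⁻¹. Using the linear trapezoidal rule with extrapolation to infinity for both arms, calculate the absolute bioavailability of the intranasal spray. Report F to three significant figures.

F = 0.0607

Trapezoidal AUC_0→13 (IV):
  [0→2]: (84.20+41.98)/2 × 2 = 126.18
  [2→6]: (41.98+10.44)/2 × 4 = 104.84
  [6→12]: (10.44+1.29)/2 × 6 = 35.19
  [12→13]: (1.29+0.91)/2 × 1 = 1.1
  Sum = 267.31 mcg/mL·h
IV tail: 0.91/0.348 = 2.615; AUC_iv,0→∞ = 267.31 + 2.615 = 269.925 mcg/mL·h
Trapezoidal AUC_0→4.75 (intranasal spray):
  [0→0.5]: (0.00+6.95)/2 × 0.5 = 1.7375
  [0.5→1]: (6.95+8.17)/2 × 0.5 = 3.78
  [1→1.25]: (8.17+8.01)/2 × 0.25 = 2.0225
  [1.25→3.25]: (8.01+4.43)/2 × 2 = 12.44
  [3.25→3.75]: (4.43+3.73)/2 × 0.5 = 2.04
  [3.75→4.75]: (3.73+2.64)/2 × 1 = 3.185
  Sum = 25.205 mcg/mL·h
intranasal spray tail: 2.64/0.348 = 7.586; AUC_ev,0→∞ = 25.205 + 7.586 = 32.791 mcg/mL·h
F = (AUC_ev/D_ev)/(AUC_iv/D_iv) = (32.791/400)/(269.925/200) = 0.0819775/1.349625 = 0.0607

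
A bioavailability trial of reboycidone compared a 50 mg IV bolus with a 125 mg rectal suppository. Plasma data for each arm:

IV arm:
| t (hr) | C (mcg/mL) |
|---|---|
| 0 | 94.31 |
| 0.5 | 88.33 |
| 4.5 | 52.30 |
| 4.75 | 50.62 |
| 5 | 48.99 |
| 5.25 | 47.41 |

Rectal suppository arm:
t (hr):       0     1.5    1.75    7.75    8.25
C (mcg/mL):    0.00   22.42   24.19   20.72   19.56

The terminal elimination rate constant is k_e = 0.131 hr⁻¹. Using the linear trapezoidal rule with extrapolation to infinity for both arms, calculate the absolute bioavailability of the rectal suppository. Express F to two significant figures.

Trapezoidal AUC_0→5.25 (IV):
  [0→0.5]: (94.31+88.33)/2 × 0.5 = 45.66
  [0.5→4.5]: (88.33+52.30)/2 × 4 = 281.26
  [4.5→4.75]: (52.30+50.62)/2 × 0.25 = 12.865
  [4.75→5]: (50.62+48.99)/2 × 0.25 = 12.45125
  [5→5.25]: (48.99+47.41)/2 × 0.25 = 12.05
  Sum = 364.28625 mcg/mL·hr
IV tail: 47.41/0.131 = 361.908; AUC_iv,0→∞ = 364.28625 + 361.908 = 726.19425 mcg/mL·hr
Trapezoidal AUC_0→8.25 (rectal suppository):
  [0→1.5]: (0.00+22.42)/2 × 1.5 = 16.815
  [1.5→1.75]: (22.42+24.19)/2 × 0.25 = 5.82625
  [1.75→7.75]: (24.19+20.72)/2 × 6 = 134.73
  [7.75→8.25]: (20.72+19.56)/2 × 0.5 = 10.07
  Sum = 167.44125 mcg/mL·hr
rectal suppository tail: 19.56/0.131 = 149.313; AUC_ev,0→∞ = 167.44125 + 149.313 = 316.75425 mcg/mL·hr
F = (AUC_ev/D_ev)/(AUC_iv/D_iv) = (316.75425/125)/(726.19425/50) = 2.534034/14.523885 = 0.1745

F = 0.17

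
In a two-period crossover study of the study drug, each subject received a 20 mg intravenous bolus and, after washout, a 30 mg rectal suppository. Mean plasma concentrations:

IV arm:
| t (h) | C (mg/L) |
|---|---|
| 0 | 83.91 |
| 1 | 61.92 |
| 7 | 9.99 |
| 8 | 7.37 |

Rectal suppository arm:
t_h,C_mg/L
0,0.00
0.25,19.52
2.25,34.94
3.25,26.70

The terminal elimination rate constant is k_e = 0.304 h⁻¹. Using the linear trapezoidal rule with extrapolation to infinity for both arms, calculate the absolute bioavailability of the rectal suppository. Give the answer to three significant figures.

F = 0.364

Trapezoidal AUC_0→8 (IV):
  [0→1]: (83.91+61.92)/2 × 1 = 72.915
  [1→7]: (61.92+9.99)/2 × 6 = 215.73
  [7→8]: (9.99+7.37)/2 × 1 = 8.68
  Sum = 297.325 mg/L·h
IV tail: 7.37/0.304 = 24.243; AUC_iv,0→∞ = 297.325 + 24.243 = 321.568 mg/L·h
Trapezoidal AUC_0→3.25 (rectal suppository):
  [0→0.25]: (0.00+19.52)/2 × 0.25 = 2.44
  [0.25→2.25]: (19.52+34.94)/2 × 2 = 54.46
  [2.25→3.25]: (34.94+26.70)/2 × 1 = 30.82
  Sum = 87.72 mg/L·h
rectal suppository tail: 26.70/0.304 = 87.829; AUC_ev,0→∞ = 87.72 + 87.829 = 175.549 mg/L·h
F = (AUC_ev/D_ev)/(AUC_iv/D_iv) = (175.549/30)/(321.568/20) = 5.85163/16.0784 = 0.3639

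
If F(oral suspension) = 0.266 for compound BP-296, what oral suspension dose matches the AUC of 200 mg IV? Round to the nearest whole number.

For equal systemic exposure: F × D_ev = D_iv
D_ev = D_iv / F = 200 / 0.266 = 751.88 mg

D_oral = 752 mg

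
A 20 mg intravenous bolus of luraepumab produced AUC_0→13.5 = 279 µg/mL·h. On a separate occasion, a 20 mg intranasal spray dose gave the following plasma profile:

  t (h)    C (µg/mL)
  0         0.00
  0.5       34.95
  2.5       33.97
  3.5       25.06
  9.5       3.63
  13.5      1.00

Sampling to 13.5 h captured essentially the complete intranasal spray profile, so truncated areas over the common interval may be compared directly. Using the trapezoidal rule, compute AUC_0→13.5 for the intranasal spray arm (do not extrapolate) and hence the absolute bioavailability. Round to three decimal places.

Trapezoidal AUC_0→13.5 (intranasal spray):
  [0→0.5]: (0.00+34.95)/2 × 0.5 = 8.7375
  [0.5→2.5]: (34.95+33.97)/2 × 2 = 68.92
  [2.5→3.5]: (33.97+25.06)/2 × 1 = 29.515
  [3.5→9.5]: (25.06+3.63)/2 × 6 = 86.07
  [9.5→13.5]: (3.63+1.00)/2 × 4 = 9.26
  Sum = 202.5025 µg/mL·h
F = (AUC_ev/D_ev)/(AUC_iv/D_iv) = (202.5025/20)/(279/20) = 10.125125/13.95 = 0.7258

F = 0.726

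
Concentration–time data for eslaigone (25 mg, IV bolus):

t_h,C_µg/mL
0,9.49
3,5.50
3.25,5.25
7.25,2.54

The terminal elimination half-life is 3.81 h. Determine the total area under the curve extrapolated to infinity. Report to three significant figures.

Trapezoidal AUC_0→7.25:
  [0→3]: (9.49+5.50)/2 × 3 = 22.485
  [3→3.25]: (5.50+5.25)/2 × 0.25 = 1.34375
  [3.25→7.25]: (5.25+2.54)/2 × 4 = 15.58
  Sum = 39.40875 µg/mL·h
k_e = ln2 / t½ = 0.693147 / 3.81 = 0.1819 h^-1
Extrapolated tail: C_last / k_e = 2.54 / 0.1819 = 13.964
AUC_0→∞ = 39.40875 + 13.964 = 53.37275 µg/mL·h

AUC = 53.4 µg/mL·h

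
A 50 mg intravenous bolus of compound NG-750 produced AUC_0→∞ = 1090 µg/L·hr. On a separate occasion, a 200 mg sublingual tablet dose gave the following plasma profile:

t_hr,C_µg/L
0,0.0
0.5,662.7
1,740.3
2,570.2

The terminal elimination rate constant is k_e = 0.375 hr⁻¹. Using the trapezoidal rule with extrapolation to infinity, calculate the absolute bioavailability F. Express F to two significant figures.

F = 0.62

Trapezoidal AUC_0→2 (sublingual tablet):
  [0→0.5]: (0.0+662.7)/2 × 0.5 = 165.675
  [0.5→1]: (662.7+740.3)/2 × 0.5 = 350.75
  [1→2]: (740.3+570.2)/2 × 1 = 655.25
  Sum = 1171.675 µg/L·hr
Tail: C_last/k_e = 570.2/0.375 = 1520.533
AUC_0→∞ (sublingual tablet) = 1171.675 + 1520.533 = 2692.208 µg/L·hr
F = (AUC_ev/D_ev)/(AUC_iv/D_iv) = (2692.208/200)/(1090/50) = 13.46104/21.8 = 0.6175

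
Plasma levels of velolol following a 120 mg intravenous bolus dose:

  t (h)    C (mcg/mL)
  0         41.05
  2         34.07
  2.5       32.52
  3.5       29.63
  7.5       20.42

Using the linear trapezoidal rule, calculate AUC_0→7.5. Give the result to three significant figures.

AUC = 223 mcg/mL·h

Trapezoidal AUC_0→7.5:
  [0→2]: (41.05+34.07)/2 × 2 = 75.12
  [2→2.5]: (34.07+32.52)/2 × 0.5 = 16.6475
  [2.5→3.5]: (32.52+29.63)/2 × 1 = 31.075
  [3.5→7.5]: (29.63+20.42)/2 × 4 = 100.1
  Sum = 222.9425 mcg/mL·h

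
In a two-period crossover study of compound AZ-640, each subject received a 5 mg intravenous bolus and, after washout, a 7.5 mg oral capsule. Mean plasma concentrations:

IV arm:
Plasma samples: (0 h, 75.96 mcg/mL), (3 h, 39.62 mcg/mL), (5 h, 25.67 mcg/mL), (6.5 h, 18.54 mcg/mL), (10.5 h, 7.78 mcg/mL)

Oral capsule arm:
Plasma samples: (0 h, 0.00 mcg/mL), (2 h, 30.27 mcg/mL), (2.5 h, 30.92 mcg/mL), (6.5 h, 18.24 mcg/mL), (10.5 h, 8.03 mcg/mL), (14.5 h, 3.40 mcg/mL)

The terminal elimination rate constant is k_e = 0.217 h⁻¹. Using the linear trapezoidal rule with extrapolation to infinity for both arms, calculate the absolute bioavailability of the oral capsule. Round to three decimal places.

Trapezoidal AUC_0→10.5 (IV):
  [0→3]: (75.96+39.62)/2 × 3 = 173.37
  [3→5]: (39.62+25.67)/2 × 2 = 65.29
  [5→6.5]: (25.67+18.54)/2 × 1.5 = 33.1575
  [6.5→10.5]: (18.54+7.78)/2 × 4 = 52.64
  Sum = 324.4575 mcg/mL·h
IV tail: 7.78/0.217 = 35.853; AUC_iv,0→∞ = 324.4575 + 35.853 = 360.3105 mcg/mL·h
Trapezoidal AUC_0→14.5 (oral capsule):
  [0→2]: (0.00+30.27)/2 × 2 = 30.27
  [2→2.5]: (30.27+30.92)/2 × 0.5 = 15.2975
  [2.5→6.5]: (30.92+18.24)/2 × 4 = 98.32
  [6.5→10.5]: (18.24+8.03)/2 × 4 = 52.54
  [10.5→14.5]: (8.03+3.40)/2 × 4 = 22.86
  Sum = 219.2875 mcg/mL·h
oral capsule tail: 3.40/0.217 = 15.668; AUC_ev,0→∞ = 219.2875 + 15.668 = 234.9555 mcg/mL·h
F = (AUC_ev/D_ev)/(AUC_iv/D_iv) = (234.9555/7.5)/(360.3105/5) = 31.3274/72.0621 = 0.4347

F = 0.435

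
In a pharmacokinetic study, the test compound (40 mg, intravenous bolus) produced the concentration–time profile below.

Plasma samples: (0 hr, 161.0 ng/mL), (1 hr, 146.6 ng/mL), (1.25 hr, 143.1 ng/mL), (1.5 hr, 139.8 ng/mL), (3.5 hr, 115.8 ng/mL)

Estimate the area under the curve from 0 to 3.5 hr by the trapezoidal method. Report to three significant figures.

AUC = 481 ng/mL·hr

Trapezoidal AUC_0→3.5:
  [0→1]: (161.0+146.6)/2 × 1 = 153.8
  [1→1.25]: (146.6+143.1)/2 × 0.25 = 36.2125
  [1.25→1.5]: (143.1+139.8)/2 × 0.25 = 35.3625
  [1.5→3.5]: (139.8+115.8)/2 × 2 = 255.6
  Sum = 480.975 ng/mL·hr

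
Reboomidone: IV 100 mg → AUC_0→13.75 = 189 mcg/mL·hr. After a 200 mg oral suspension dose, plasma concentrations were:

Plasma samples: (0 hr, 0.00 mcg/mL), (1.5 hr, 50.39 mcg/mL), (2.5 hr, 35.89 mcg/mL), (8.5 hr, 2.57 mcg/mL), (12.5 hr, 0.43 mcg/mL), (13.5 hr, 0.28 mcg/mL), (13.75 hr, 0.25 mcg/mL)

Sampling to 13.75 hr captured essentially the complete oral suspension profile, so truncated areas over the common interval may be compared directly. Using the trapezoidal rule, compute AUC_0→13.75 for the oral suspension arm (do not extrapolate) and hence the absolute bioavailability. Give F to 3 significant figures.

F = 0.536

Trapezoidal AUC_0→13.75 (oral suspension):
  [0→1.5]: (0.00+50.39)/2 × 1.5 = 37.7925
  [1.5→2.5]: (50.39+35.89)/2 × 1 = 43.14
  [2.5→8.5]: (35.89+2.57)/2 × 6 = 115.38
  [8.5→12.5]: (2.57+0.43)/2 × 4 = 6.0
  [12.5→13.5]: (0.43+0.28)/2 × 1 = 0.355
  [13.5→13.75]: (0.28+0.25)/2 × 0.25 = 0.06625
  Sum = 202.73375 mcg/mL·hr
F = (AUC_ev/D_ev)/(AUC_iv/D_iv) = (202.73375/200)/(189/100) = 1.01367/1.89 = 0.5363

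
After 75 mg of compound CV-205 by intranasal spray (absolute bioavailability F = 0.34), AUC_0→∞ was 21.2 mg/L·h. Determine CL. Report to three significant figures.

CL = F × Dose / AUC_0→∞
   = 0.34 × 75 / 21.2 = 1.20283 L/h

CL = 1.20 L/h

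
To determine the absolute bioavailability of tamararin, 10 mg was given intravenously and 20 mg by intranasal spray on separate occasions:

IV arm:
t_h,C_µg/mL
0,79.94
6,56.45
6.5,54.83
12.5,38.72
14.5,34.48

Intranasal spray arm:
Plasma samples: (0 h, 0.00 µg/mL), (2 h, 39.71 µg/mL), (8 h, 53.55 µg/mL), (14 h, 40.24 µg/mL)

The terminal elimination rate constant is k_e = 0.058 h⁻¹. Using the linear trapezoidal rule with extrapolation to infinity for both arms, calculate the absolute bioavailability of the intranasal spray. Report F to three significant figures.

F = 0.467

Trapezoidal AUC_0→14.5 (IV):
  [0→6]: (79.94+56.45)/2 × 6 = 409.17
  [6→6.5]: (56.45+54.83)/2 × 0.5 = 27.82
  [6.5→12.5]: (54.83+38.72)/2 × 6 = 280.65
  [12.5→14.5]: (38.72+34.48)/2 × 2 = 73.2
  Sum = 790.84 µg/mL·h
IV tail: 34.48/0.058 = 594.483; AUC_iv,0→∞ = 790.84 + 594.483 = 1385.323 µg/mL·h
Trapezoidal AUC_0→14 (intranasal spray):
  [0→2]: (0.00+39.71)/2 × 2 = 39.71
  [2→8]: (39.71+53.55)/2 × 6 = 279.78
  [8→14]: (53.55+40.24)/2 × 6 = 281.37
  Sum = 600.86 µg/mL·h
intranasal spray tail: 40.24/0.058 = 693.793; AUC_ev,0→∞ = 600.86 + 693.793 = 1294.653 µg/mL·h
F = (AUC_ev/D_ev)/(AUC_iv/D_iv) = (1294.653/20)/(1385.323/10) = 64.73265/138.5323 = 0.4673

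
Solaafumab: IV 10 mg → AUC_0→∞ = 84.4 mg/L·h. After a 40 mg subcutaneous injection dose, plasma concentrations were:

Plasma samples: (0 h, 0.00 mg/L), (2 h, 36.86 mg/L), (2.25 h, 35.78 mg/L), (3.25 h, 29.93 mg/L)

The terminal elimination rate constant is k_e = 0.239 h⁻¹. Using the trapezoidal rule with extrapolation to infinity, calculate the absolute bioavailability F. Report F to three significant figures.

F = 0.604

Trapezoidal AUC_0→3.25 (subcutaneous injection):
  [0→2]: (0.00+36.86)/2 × 2 = 36.86
  [2→2.25]: (36.86+35.78)/2 × 0.25 = 9.08
  [2.25→3.25]: (35.78+29.93)/2 × 1 = 32.855
  Sum = 78.795 mg/L·h
Tail: C_last/k_e = 29.93/0.239 = 125.230
AUC_0→∞ (subcutaneous injection) = 78.795 + 125.230 = 204.025 mg/L·h
F = (AUC_ev/D_ev)/(AUC_iv/D_iv) = (204.025/40)/(84.4/10) = 5.100625/8.44 = 0.6043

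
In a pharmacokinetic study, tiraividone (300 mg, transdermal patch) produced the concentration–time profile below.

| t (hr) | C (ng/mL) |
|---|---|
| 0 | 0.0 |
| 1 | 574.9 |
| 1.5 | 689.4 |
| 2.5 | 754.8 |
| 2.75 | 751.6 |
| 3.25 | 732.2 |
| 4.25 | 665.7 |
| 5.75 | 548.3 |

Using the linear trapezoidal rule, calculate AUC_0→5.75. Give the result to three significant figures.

Trapezoidal AUC_0→5.75:
  [0→1]: (0.0+574.9)/2 × 1 = 287.45
  [1→1.5]: (574.9+689.4)/2 × 0.5 = 316.075
  [1.5→2.5]: (689.4+754.8)/2 × 1 = 722.1
  [2.5→2.75]: (754.8+751.6)/2 × 0.25 = 188.3
  [2.75→3.25]: (751.6+732.2)/2 × 0.5 = 370.95
  [3.25→4.25]: (732.2+665.7)/2 × 1 = 698.95
  [4.25→5.75]: (665.7+548.3)/2 × 1.5 = 910.5
  Sum = 3494.325 ng/mL·hr

AUC = 3490 ng/mL·hr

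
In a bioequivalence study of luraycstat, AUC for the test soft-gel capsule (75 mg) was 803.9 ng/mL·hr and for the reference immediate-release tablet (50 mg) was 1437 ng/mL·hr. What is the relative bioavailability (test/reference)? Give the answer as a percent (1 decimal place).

F_rel = (AUC_test/D_test) / (AUC_ref/D_ref)
      = (803.9/75) / (1437/50)
      = 10.7187 / 28.74 = 0.3730 = 37.30%

F_rel = 37.3%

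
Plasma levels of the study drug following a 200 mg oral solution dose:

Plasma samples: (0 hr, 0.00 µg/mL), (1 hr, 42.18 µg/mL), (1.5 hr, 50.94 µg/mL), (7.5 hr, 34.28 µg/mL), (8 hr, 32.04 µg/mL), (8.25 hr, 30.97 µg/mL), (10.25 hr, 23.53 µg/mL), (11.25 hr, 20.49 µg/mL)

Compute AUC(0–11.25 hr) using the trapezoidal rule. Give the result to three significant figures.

Trapezoidal AUC_0→11.25:
  [0→1]: (0.00+42.18)/2 × 1 = 21.09
  [1→1.5]: (42.18+50.94)/2 × 0.5 = 23.28
  [1.5→7.5]: (50.94+34.28)/2 × 6 = 255.66
  [7.5→8]: (34.28+32.04)/2 × 0.5 = 16.58
  [8→8.25]: (32.04+30.97)/2 × 0.25 = 7.87625
  [8.25→10.25]: (30.97+23.53)/2 × 2 = 54.5
  [10.25→11.25]: (23.53+20.49)/2 × 1 = 22.01
  Sum = 400.99625 µg/mL·hr

AUC = 401 µg/mL·hr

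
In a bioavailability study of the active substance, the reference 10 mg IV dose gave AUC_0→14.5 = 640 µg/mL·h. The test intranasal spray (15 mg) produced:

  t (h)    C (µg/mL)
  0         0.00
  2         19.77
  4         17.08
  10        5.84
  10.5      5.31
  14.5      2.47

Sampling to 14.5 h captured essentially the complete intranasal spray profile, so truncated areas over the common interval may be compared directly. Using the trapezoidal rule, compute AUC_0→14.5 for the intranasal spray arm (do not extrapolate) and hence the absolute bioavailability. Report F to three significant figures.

Trapezoidal AUC_0→14.5 (intranasal spray):
  [0→2]: (0.00+19.77)/2 × 2 = 19.77
  [2→4]: (19.77+17.08)/2 × 2 = 36.85
  [4→10]: (17.08+5.84)/2 × 6 = 68.76
  [10→10.5]: (5.84+5.31)/2 × 0.5 = 2.7875
  [10.5→14.5]: (5.31+2.47)/2 × 4 = 15.56
  Sum = 143.7275 µg/mL·h
F = (AUC_ev/D_ev)/(AUC_iv/D_iv) = (143.7275/15)/(640/10) = 9.58183/64 = 0.1497

F = 0.150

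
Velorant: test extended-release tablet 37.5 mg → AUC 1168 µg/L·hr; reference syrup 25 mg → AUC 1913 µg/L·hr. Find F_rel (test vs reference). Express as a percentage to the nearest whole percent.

F_rel = (AUC_test/D_test) / (AUC_ref/D_ref)
      = (1168/37.5) / (1913/25)
      = 31.1467 / 76.52 = 0.4070 = 40.70%

F_rel = 41%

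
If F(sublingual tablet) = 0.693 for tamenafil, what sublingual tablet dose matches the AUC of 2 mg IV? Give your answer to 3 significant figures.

D_sublingual = 2.89 mg

For equal systemic exposure: F × D_ev = D_iv
D_ev = D_iv / F = 2 / 0.693 = 2.886 mg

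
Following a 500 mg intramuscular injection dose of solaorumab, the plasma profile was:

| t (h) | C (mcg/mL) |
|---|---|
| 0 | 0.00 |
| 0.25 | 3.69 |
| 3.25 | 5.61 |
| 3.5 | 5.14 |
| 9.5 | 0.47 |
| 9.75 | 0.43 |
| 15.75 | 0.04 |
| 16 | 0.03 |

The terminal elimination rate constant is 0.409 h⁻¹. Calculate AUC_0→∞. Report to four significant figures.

AUC = 34.19 mcg/mL·h

Trapezoidal AUC_0→16:
  [0→0.25]: (0.00+3.69)/2 × 0.25 = 0.46125
  [0.25→3.25]: (3.69+5.61)/2 × 3 = 13.95
  [3.25→3.5]: (5.61+5.14)/2 × 0.25 = 1.34375
  [3.5→9.5]: (5.14+0.47)/2 × 6 = 16.83
  [9.5→9.75]: (0.47+0.43)/2 × 0.25 = 0.1125
  [9.75→15.75]: (0.43+0.04)/2 × 6 = 1.41
  [15.75→16]: (0.04+0.03)/2 × 0.25 = 0.00875
  Sum = 34.11625 mcg/mL·h
Extrapolated tail: C_last / k_e = 0.03 / 0.409 = 0.073
AUC_0→∞ = 34.11625 + 0.073 = 34.18925 mcg/mL·h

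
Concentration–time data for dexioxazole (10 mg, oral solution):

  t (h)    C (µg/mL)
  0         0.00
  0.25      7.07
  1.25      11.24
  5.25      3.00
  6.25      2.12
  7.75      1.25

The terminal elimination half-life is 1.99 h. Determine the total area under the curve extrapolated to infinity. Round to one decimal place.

AUC = 47.2 µg/mL·h

Trapezoidal AUC_0→7.75:
  [0→0.25]: (0.00+7.07)/2 × 0.25 = 0.88375
  [0.25→1.25]: (7.07+11.24)/2 × 1 = 9.155
  [1.25→5.25]: (11.24+3.00)/2 × 4 = 28.48
  [5.25→6.25]: (3.00+2.12)/2 × 1 = 2.56
  [6.25→7.75]: (2.12+1.25)/2 × 1.5 = 2.5275
  Sum = 43.60625 µg/mL·h
k_e = ln2 / t½ = 0.693147 / 1.99 = 0.3483 h^-1
Extrapolated tail: C_last / k_e = 1.25 / 0.3483 = 3.589
AUC_0→∞ = 43.60625 + 3.589 = 47.19525 µg/mL·h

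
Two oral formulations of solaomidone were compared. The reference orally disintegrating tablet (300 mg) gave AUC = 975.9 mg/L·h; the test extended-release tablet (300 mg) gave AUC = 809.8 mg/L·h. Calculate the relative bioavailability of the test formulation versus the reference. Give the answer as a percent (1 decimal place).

F_rel = (AUC_test/D_test) / (AUC_ref/D_ref)
      = (809.8/300) / (975.9/300)
      = 2.69933 / 3.253 = 0.8298 = 82.98%

F_rel = 83.0%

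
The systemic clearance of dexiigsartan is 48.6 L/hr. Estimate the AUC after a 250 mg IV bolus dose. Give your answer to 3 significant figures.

AUC = 5.14 mg/L·hr

AUC_0→∞ = Dose_iv / CL
        = 250 / 48.6 = 5.14403 mg/L·hr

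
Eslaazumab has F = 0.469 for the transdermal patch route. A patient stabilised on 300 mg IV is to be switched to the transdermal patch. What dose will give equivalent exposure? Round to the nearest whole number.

D_transdermal = 640 mg

For equal systemic exposure: F × D_ev = D_iv
D_ev = D_iv / F = 300 / 0.469 = 639.659 mg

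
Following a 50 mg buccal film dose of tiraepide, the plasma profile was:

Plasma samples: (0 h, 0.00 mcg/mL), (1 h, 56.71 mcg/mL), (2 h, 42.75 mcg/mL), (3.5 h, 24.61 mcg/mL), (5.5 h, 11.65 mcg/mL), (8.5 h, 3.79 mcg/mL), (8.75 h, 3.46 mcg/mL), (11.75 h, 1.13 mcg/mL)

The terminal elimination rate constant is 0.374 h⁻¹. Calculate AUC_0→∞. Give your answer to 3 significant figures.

Trapezoidal AUC_0→11.75:
  [0→1]: (0.00+56.71)/2 × 1 = 28.355
  [1→2]: (56.71+42.75)/2 × 1 = 49.73
  [2→3.5]: (42.75+24.61)/2 × 1.5 = 50.52
  [3.5→5.5]: (24.61+11.65)/2 × 2 = 36.26
  [5.5→8.5]: (11.65+3.79)/2 × 3 = 23.16
  [8.5→8.75]: (3.79+3.46)/2 × 0.25 = 0.90625
  [8.75→11.75]: (3.46+1.13)/2 × 3 = 6.885
  Sum = 195.81625 mcg/mL·h
Extrapolated tail: C_last / k_e = 1.13 / 0.374 = 3.021
AUC_0→∞ = 195.81625 + 3.021 = 198.83725 mcg/mL·h

AUC = 199 mcg/mL·h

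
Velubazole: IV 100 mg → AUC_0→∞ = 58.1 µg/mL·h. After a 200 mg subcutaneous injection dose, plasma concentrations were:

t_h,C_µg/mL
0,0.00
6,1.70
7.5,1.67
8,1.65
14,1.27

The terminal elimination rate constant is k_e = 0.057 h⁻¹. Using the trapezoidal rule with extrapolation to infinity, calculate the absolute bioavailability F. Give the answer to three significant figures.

Trapezoidal AUC_0→14 (subcutaneous injection):
  [0→6]: (0.00+1.70)/2 × 6 = 5.1
  [6→7.5]: (1.70+1.67)/2 × 1.5 = 2.5275
  [7.5→8]: (1.67+1.65)/2 × 0.5 = 0.83
  [8→14]: (1.65+1.27)/2 × 6 = 8.76
  Sum = 17.2175 µg/mL·h
Tail: C_last/k_e = 1.27/0.057 = 22.281
AUC_0→∞ (subcutaneous injection) = 17.2175 + 22.281 = 39.4985 µg/mL·h
F = (AUC_ev/D_ev)/(AUC_iv/D_iv) = (39.4985/200)/(58.1/100) = 0.1974925/0.581 = 0.3399

F = 0.340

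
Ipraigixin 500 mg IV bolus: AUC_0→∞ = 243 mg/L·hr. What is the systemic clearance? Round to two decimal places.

CL = Dose_iv / AUC_0→∞
   = 500 / 243 = 2.05761 L/hr

CL = 2.06 L/hr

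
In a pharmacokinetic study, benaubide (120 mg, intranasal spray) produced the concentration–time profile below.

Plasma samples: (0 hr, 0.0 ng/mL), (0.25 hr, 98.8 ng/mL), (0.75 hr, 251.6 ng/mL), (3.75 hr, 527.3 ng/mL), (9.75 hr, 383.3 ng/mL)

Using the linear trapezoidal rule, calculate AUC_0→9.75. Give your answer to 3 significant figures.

Trapezoidal AUC_0→9.75:
  [0→0.25]: (0.0+98.8)/2 × 0.25 = 12.35
  [0.25→0.75]: (98.8+251.6)/2 × 0.5 = 87.6
  [0.75→3.75]: (251.6+527.3)/2 × 3 = 1168.35
  [3.75→9.75]: (527.3+383.3)/2 × 6 = 2731.8
  Sum = 4000.1 ng/mL·hr

AUC = 4000 ng/mL·hr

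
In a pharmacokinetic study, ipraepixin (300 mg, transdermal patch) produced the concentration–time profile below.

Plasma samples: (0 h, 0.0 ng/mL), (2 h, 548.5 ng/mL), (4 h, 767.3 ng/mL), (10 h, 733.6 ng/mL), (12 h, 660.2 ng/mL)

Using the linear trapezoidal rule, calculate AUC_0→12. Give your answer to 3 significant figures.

Trapezoidal AUC_0→12:
  [0→2]: (0.0+548.5)/2 × 2 = 548.5
  [2→4]: (548.5+767.3)/2 × 2 = 1315.8
  [4→10]: (767.3+733.6)/2 × 6 = 4502.7
  [10→12]: (733.6+660.2)/2 × 2 = 1393.8
  Sum = 7760.8 ng/mL·h

AUC = 7760 ng/mL·h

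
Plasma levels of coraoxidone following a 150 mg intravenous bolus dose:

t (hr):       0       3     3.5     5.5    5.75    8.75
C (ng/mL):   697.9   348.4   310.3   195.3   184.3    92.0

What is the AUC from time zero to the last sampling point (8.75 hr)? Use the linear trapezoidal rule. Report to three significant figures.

Trapezoidal AUC_0→8.75:
  [0→3]: (697.9+348.4)/2 × 3 = 1569.45
  [3→3.5]: (348.4+310.3)/2 × 0.5 = 164.675
  [3.5→5.5]: (310.3+195.3)/2 × 2 = 505.6
  [5.5→5.75]: (195.3+184.3)/2 × 0.25 = 47.45
  [5.75→8.75]: (184.3+92.0)/2 × 3 = 414.45
  Sum = 2701.625 ng/mL·hr

AUC = 2700 ng/mL·hr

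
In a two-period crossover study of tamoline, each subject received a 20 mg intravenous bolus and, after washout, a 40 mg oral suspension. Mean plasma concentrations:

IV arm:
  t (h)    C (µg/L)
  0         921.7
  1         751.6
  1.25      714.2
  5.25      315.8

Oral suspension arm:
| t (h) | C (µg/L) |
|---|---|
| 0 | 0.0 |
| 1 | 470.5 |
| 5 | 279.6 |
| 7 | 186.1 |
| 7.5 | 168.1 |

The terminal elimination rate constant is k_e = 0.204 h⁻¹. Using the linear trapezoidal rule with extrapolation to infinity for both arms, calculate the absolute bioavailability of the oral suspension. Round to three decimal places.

F = 0.336

Trapezoidal AUC_0→5.25 (IV):
  [0→1]: (921.7+751.6)/2 × 1 = 836.65
  [1→1.25]: (751.6+714.2)/2 × 0.25 = 183.225
  [1.25→5.25]: (714.2+315.8)/2 × 4 = 2060.0
  Sum = 3079.875 µg/L·h
IV tail: 315.8/0.204 = 1548.039; AUC_iv,0→∞ = 3079.875 + 1548.039 = 4627.914 µg/L·h
Trapezoidal AUC_0→7.5 (oral suspension):
  [0→1]: (0.0+470.5)/2 × 1 = 235.25
  [1→5]: (470.5+279.6)/2 × 4 = 1500.2
  [5→7]: (279.6+186.1)/2 × 2 = 465.7
  [7→7.5]: (186.1+168.1)/2 × 0.5 = 88.55
  Sum = 2289.7 µg/L·h
oral suspension tail: 168.1/0.204 = 824.020; AUC_ev,0→∞ = 2289.7 + 824.020 = 3113.72 µg/L·h
F = (AUC_ev/D_ev)/(AUC_iv/D_iv) = (3113.72/40)/(4627.914/20) = 77.843/231.3957 = 0.3364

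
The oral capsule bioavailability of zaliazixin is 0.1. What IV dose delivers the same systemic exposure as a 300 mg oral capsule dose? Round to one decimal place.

Systemic exposure from an extravascular dose = F × D_ev, so the equivalent IV dose is F × D_ev.
D_iv = F × D_ev = 0.1 × 300 = 30 mg

D_iv = 30.0 mg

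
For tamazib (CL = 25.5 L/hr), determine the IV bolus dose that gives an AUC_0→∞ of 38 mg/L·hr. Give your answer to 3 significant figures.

Dose_iv = CL × AUC_0→∞
     = 25.5 × 38 = 969 mg

Dose = 969 mg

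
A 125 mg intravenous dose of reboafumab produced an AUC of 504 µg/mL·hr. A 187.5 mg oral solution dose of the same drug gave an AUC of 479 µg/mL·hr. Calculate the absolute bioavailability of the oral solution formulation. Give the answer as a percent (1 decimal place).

F = 63.4%

F = (AUC_ev / D_ev) / (AUC_iv / D_iv)
  = (479/187.5) / (504/125)
  = 2.55467 / 4.032 = 0.6336
  = 63.36%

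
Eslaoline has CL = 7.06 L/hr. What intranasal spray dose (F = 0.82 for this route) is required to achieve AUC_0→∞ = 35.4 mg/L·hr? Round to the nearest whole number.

Dose = 305 mg

Dose = CL × AUC_0→∞ / F
     = 7.06 × 35.4 / 0.82 = 304.785 mg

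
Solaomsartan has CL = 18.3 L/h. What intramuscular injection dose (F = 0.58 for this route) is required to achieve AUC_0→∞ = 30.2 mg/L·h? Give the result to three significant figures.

Dose = CL × AUC_0→∞ / F
     = 18.3 × 30.2 / 0.58 = 952.862 mg

Dose = 953 mg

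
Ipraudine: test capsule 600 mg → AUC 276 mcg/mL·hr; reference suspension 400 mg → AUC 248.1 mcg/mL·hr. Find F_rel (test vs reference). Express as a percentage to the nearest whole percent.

F_rel = (AUC_test/D_test) / (AUC_ref/D_ref)
      = (276/600) / (248.1/400)
      = 0.46 / 0.62025 = 0.7416 = 74.16%

F_rel = 74%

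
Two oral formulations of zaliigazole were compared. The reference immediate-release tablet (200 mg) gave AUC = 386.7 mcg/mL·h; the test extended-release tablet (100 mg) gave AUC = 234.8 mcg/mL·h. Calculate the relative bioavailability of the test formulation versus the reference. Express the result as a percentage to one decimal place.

F_rel = (AUC_test/D_test) / (AUC_ref/D_ref)
      = (234.8/100) / (386.7/200)
      = 2.348 / 1.9335 = 1.2144 = 121.44%

F_rel = 121.4%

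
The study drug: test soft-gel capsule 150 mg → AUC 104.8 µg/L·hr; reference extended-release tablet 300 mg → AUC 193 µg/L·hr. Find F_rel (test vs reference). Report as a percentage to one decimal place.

F_rel = 108.6%

F_rel = (AUC_test/D_test) / (AUC_ref/D_ref)
      = (104.8/150) / (193/300)
      = 0.698667 / 0.643333 = 1.0860 = 108.60%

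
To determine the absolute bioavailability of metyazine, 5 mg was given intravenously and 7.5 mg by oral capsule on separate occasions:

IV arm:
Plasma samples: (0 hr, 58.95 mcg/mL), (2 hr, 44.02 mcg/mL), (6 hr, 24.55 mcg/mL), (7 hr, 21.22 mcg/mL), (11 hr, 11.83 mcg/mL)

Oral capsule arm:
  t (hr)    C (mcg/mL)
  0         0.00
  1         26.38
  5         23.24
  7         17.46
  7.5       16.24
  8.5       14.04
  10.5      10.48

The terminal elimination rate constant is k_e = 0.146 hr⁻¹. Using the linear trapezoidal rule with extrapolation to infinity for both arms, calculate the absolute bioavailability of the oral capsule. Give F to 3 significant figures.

Trapezoidal AUC_0→11 (IV):
  [0→2]: (58.95+44.02)/2 × 2 = 102.97
  [2→6]: (44.02+24.55)/2 × 4 = 137.14
  [6→7]: (24.55+21.22)/2 × 1 = 22.885
  [7→11]: (21.22+11.83)/2 × 4 = 66.1
  Sum = 329.095 mcg/mL·hr
IV tail: 11.83/0.146 = 81.027; AUC_iv,0→∞ = 329.095 + 81.027 = 410.122 mcg/mL·hr
Trapezoidal AUC_0→10.5 (oral capsule):
  [0→1]: (0.00+26.38)/2 × 1 = 13.19
  [1→5]: (26.38+23.24)/2 × 4 = 99.24
  [5→7]: (23.24+17.46)/2 × 2 = 40.7
  [7→7.5]: (17.46+16.24)/2 × 0.5 = 8.425
  [7.5→8.5]: (16.24+14.04)/2 × 1 = 15.14
  [8.5→10.5]: (14.04+10.48)/2 × 2 = 24.52
  Sum = 201.215 mcg/mL·hr
oral capsule tail: 10.48/0.146 = 71.781; AUC_ev,0→∞ = 201.215 + 71.781 = 272.996 mcg/mL·hr
F = (AUC_ev/D_ev)/(AUC_iv/D_iv) = (272.996/7.5)/(410.122/5) = 36.3995/82.0244 = 0.4438

F = 0.444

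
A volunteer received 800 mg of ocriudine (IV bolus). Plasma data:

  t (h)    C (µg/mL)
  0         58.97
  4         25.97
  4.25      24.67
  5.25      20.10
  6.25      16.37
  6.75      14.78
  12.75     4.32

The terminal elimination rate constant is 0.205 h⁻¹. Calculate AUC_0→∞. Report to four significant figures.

Trapezoidal AUC_0→12.75:
  [0→4]: (58.97+25.97)/2 × 4 = 169.88
  [4→4.25]: (25.97+24.67)/2 × 0.25 = 6.33
  [4.25→5.25]: (24.67+20.10)/2 × 1 = 22.385
  [5.25→6.25]: (20.10+16.37)/2 × 1 = 18.235
  [6.25→6.75]: (16.37+14.78)/2 × 0.5 = 7.7875
  [6.75→12.75]: (14.78+4.32)/2 × 6 = 57.3
  Sum = 281.9175 µg/mL·h
Extrapolated tail: C_last / k_e = 4.32 / 0.205 = 21.073
AUC_0→∞ = 281.9175 + 21.073 = 302.9905 µg/mL·h

AUC = 303.0 µg/mL·h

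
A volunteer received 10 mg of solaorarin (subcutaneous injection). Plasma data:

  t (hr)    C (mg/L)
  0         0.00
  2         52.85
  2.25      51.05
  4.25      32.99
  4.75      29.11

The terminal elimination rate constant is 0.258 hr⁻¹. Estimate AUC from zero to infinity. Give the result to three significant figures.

AUC = 278 mg/L·hr

Trapezoidal AUC_0→4.75:
  [0→2]: (0.00+52.85)/2 × 2 = 52.85
  [2→2.25]: (52.85+51.05)/2 × 0.25 = 12.9875
  [2.25→4.25]: (51.05+32.99)/2 × 2 = 84.04
  [4.25→4.75]: (32.99+29.11)/2 × 0.5 = 15.525
  Sum = 165.4025 mg/L·hr
Extrapolated tail: C_last / k_e = 29.11 / 0.258 = 112.829
AUC_0→∞ = 165.4025 + 112.829 = 278.2315 mg/L·hr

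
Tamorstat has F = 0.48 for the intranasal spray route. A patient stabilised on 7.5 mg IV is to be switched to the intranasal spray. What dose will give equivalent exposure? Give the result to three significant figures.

D_intranasal = 15.6 mg

For equal systemic exposure: F × D_ev = D_iv
D_ev = D_iv / F = 7.5 / 0.48 = 15.625 mg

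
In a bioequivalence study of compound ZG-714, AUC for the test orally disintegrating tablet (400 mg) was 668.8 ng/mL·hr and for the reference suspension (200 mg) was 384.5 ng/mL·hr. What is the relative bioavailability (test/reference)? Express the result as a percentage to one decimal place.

F_rel = (AUC_test/D_test) / (AUC_ref/D_ref)
      = (668.8/400) / (384.5/200)
      = 1.672 / 1.9225 = 0.8697 = 86.97%

F_rel = 87.0%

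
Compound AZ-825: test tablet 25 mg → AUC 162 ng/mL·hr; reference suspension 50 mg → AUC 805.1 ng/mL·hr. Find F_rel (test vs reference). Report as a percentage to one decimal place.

F_rel = (AUC_test/D_test) / (AUC_ref/D_ref)
      = (162/25) / (805.1/50)
      = 6.48 / 16.102 = 0.4024 = 40.24%

F_rel = 40.2%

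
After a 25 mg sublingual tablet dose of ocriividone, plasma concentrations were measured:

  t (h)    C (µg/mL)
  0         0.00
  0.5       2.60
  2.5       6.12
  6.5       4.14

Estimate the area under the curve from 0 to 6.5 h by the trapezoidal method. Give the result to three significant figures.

Trapezoidal AUC_0→6.5:
  [0→0.5]: (0.00+2.60)/2 × 0.5 = 0.65
  [0.5→2.5]: (2.60+6.12)/2 × 2 = 8.72
  [2.5→6.5]: (6.12+4.14)/2 × 4 = 20.52
  Sum = 29.89 µg/mL·h

AUC = 29.9 µg/mL·h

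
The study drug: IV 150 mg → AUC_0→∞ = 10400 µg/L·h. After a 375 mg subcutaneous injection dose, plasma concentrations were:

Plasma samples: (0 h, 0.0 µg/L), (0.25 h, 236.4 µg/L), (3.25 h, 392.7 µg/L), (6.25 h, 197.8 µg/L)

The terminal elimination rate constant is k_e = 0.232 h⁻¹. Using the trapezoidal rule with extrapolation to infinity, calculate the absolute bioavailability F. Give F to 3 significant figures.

Trapezoidal AUC_0→6.25 (subcutaneous injection):
  [0→0.25]: (0.0+236.4)/2 × 0.25 = 29.55
  [0.25→3.25]: (236.4+392.7)/2 × 3 = 943.65
  [3.25→6.25]: (392.7+197.8)/2 × 3 = 885.75
  Sum = 1858.95 µg/L·h
Tail: C_last/k_e = 197.8/0.232 = 852.586
AUC_0→∞ (subcutaneous injection) = 1858.95 + 852.586 = 2711.536 µg/L·h
F = (AUC_ev/D_ev)/(AUC_iv/D_iv) = (2711.536/375)/(10400/150) = 7.23076/69.3333 = 0.1043

F = 0.104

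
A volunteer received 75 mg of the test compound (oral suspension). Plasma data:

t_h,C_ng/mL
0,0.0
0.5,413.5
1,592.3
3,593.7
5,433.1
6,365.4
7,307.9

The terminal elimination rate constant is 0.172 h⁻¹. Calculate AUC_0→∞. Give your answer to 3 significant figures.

AUC = 5090 ng/mL·h

Trapezoidal AUC_0→7:
  [0→0.5]: (0.0+413.5)/2 × 0.5 = 103.375
  [0.5→1]: (413.5+592.3)/2 × 0.5 = 251.45
  [1→3]: (592.3+593.7)/2 × 2 = 1186.0
  [3→5]: (593.7+433.1)/2 × 2 = 1026.8
  [5→6]: (433.1+365.4)/2 × 1 = 399.25
  [6→7]: (365.4+307.9)/2 × 1 = 336.65
  Sum = 3303.525 ng/mL·h
Extrapolated tail: C_last / k_e = 307.9 / 0.172 = 1790.116
AUC_0→∞ = 3303.525 + 1790.116 = 5093.641 ng/mL·h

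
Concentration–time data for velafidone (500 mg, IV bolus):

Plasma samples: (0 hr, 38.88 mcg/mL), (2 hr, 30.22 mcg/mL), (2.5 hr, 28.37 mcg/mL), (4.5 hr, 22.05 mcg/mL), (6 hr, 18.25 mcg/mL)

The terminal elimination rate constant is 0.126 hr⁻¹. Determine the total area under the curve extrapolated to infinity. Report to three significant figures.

Trapezoidal AUC_0→6:
  [0→2]: (38.88+30.22)/2 × 2 = 69.1
  [2→2.5]: (30.22+28.37)/2 × 0.5 = 14.6475
  [2.5→4.5]: (28.37+22.05)/2 × 2 = 50.42
  [4.5→6]: (22.05+18.25)/2 × 1.5 = 30.225
  Sum = 164.3925 mcg/mL·hr
Extrapolated tail: C_last / k_e = 18.25 / 0.126 = 144.841
AUC_0→∞ = 164.3925 + 144.841 = 309.2335 mcg/mL·hr

AUC = 309 mcg/mL·hr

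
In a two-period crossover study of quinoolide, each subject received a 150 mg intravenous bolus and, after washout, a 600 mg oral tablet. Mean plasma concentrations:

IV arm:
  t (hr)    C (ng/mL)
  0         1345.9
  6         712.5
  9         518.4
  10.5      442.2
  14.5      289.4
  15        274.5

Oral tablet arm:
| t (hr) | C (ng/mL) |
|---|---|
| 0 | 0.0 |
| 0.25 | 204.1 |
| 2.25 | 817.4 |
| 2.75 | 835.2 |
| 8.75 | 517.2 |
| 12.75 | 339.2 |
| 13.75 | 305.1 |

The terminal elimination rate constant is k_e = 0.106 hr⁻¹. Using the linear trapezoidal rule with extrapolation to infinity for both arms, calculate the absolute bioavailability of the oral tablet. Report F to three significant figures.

F = 0.202

Trapezoidal AUC_0→15 (IV):
  [0→6]: (1345.9+712.5)/2 × 6 = 6175.2
  [6→9]: (712.5+518.4)/2 × 3 = 1846.35
  [9→10.5]: (518.4+442.2)/2 × 1.5 = 720.45
  [10.5→14.5]: (442.2+289.4)/2 × 4 = 1463.2
  [14.5→15]: (289.4+274.5)/2 × 0.5 = 140.975
  Sum = 10346.175 ng/mL·hr
IV tail: 274.5/0.106 = 2589.623; AUC_iv,0→∞ = 10346.175 + 2589.623 = 12935.798 ng/mL·hr
Trapezoidal AUC_0→13.75 (oral tablet):
  [0→0.25]: (0.0+204.1)/2 × 0.25 = 25.5125
  [0.25→2.25]: (204.1+817.4)/2 × 2 = 1021.5
  [2.25→2.75]: (817.4+835.2)/2 × 0.5 = 413.15
  [2.75→8.75]: (835.2+517.2)/2 × 6 = 4057.2
  [8.75→12.75]: (517.2+339.2)/2 × 4 = 1712.8
  [12.75→13.75]: (339.2+305.1)/2 × 1 = 322.15
  Sum = 7552.3125 ng/mL·hr
oral tablet tail: 305.1/0.106 = 2878.302; AUC_ev,0→∞ = 7552.3125 + 2878.302 = 10430.6145 ng/mL·hr
F = (AUC_ev/D_ev)/(AUC_iv/D_iv) = (10430.6145/600)/(12935.798/150) = 17.3844/86.2387 = 0.2016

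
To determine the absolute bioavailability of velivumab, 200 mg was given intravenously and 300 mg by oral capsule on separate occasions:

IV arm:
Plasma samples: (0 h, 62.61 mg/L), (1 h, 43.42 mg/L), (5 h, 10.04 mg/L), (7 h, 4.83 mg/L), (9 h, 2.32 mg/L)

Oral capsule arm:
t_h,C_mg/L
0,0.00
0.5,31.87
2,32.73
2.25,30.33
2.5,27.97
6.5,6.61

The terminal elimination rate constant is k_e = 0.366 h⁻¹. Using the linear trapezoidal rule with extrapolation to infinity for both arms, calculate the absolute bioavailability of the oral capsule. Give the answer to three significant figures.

Trapezoidal AUC_0→9 (IV):
  [0→1]: (62.61+43.42)/2 × 1 = 53.015
  [1→5]: (43.42+10.04)/2 × 4 = 106.92
  [5→7]: (10.04+4.83)/2 × 2 = 14.87
  [7→9]: (4.83+2.32)/2 × 2 = 7.15
  Sum = 181.955 mg/L·h
IV tail: 2.32/0.366 = 6.339; AUC_iv,0→∞ = 181.955 + 6.339 = 188.294 mg/L·h
Trapezoidal AUC_0→6.5 (oral capsule):
  [0→0.5]: (0.00+31.87)/2 × 0.5 = 7.9675
  [0.5→2]: (31.87+32.73)/2 × 1.5 = 48.45
  [2→2.25]: (32.73+30.33)/2 × 0.25 = 7.8825
  [2.25→2.5]: (30.33+27.97)/2 × 0.25 = 7.2875
  [2.5→6.5]: (27.97+6.61)/2 × 4 = 69.16
  Sum = 140.7475 mg/L·h
oral capsule tail: 6.61/0.366 = 18.060; AUC_ev,0→∞ = 140.7475 + 18.060 = 158.8075 mg/L·h
F = (AUC_ev/D_ev)/(AUC_iv/D_iv) = (158.8075/300)/(188.294/200) = 0.529358/0.94147 = 0.5623

F = 0.562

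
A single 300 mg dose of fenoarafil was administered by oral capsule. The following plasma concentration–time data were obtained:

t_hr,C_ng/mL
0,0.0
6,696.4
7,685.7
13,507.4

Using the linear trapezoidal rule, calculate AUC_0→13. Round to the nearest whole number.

AUC = 6360 ng/mL·hr

Trapezoidal AUC_0→13:
  [0→6]: (0.0+696.4)/2 × 6 = 2089.2
  [6→7]: (696.4+685.7)/2 × 1 = 691.05
  [7→13]: (685.7+507.4)/2 × 6 = 3579.3
  Sum = 6359.55 ng/mL·hr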